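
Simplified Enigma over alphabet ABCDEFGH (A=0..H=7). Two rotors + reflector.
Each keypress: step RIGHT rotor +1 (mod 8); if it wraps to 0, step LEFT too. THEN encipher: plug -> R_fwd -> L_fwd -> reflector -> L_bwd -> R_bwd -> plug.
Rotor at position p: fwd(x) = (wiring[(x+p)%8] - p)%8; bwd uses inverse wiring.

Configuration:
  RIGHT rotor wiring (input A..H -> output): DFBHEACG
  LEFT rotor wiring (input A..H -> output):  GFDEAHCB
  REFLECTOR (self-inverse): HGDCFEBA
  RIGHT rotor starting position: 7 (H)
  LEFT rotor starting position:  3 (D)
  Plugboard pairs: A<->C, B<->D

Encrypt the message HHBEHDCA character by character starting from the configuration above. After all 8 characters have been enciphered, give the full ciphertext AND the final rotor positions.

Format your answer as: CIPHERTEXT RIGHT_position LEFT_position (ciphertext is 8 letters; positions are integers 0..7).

Answer: BGCFCGFC 7 4

Derivation:
Char 1 ('H'): step: R->0, L->4 (L advanced); H->plug->H->R->G->L->H->refl->A->L'->H->R'->D->plug->B
Char 2 ('H'): step: R->1, L=4; H->plug->H->R->C->L->G->refl->B->L'->F->R'->G->plug->G
Char 3 ('B'): step: R->2, L=4; B->plug->D->R->G->L->H->refl->A->L'->H->R'->A->plug->C
Char 4 ('E'): step: R->3, L=4; E->plug->E->R->D->L->F->refl->E->L'->A->R'->F->plug->F
Char 5 ('H'): step: R->4, L=4; H->plug->H->R->D->L->F->refl->E->L'->A->R'->A->plug->C
Char 6 ('D'): step: R->5, L=4; D->plug->B->R->F->L->B->refl->G->L'->C->R'->G->plug->G
Char 7 ('C'): step: R->6, L=4; C->plug->A->R->E->L->C->refl->D->L'->B->R'->F->plug->F
Char 8 ('A'): step: R->7, L=4; A->plug->C->R->G->L->H->refl->A->L'->H->R'->A->plug->C
Final: ciphertext=BGCFCGFC, RIGHT=7, LEFT=4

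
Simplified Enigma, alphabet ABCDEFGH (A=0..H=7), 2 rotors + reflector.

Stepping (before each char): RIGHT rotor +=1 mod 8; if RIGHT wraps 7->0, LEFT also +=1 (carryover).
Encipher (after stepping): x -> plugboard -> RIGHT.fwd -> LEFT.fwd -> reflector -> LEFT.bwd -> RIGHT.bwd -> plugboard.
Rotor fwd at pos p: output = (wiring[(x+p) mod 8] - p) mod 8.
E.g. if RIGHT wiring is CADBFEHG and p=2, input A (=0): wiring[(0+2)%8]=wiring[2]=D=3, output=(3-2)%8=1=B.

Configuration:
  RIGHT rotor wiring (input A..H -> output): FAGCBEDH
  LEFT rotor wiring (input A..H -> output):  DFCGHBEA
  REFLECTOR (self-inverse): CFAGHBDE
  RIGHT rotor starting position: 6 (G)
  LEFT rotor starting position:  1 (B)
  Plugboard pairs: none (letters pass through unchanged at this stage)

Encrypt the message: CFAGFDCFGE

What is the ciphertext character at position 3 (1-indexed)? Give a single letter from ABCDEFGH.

Char 1 ('C'): step: R->7, L=1; C->plug->C->R->B->L->B->refl->F->L'->C->R'->F->plug->F
Char 2 ('F'): step: R->0, L->2 (L advanced); F->plug->F->R->E->L->C->refl->A->L'->A->R'->B->plug->B
Char 3 ('A'): step: R->1, L=2; A->plug->A->R->H->L->D->refl->G->L'->F->R'->B->plug->B

B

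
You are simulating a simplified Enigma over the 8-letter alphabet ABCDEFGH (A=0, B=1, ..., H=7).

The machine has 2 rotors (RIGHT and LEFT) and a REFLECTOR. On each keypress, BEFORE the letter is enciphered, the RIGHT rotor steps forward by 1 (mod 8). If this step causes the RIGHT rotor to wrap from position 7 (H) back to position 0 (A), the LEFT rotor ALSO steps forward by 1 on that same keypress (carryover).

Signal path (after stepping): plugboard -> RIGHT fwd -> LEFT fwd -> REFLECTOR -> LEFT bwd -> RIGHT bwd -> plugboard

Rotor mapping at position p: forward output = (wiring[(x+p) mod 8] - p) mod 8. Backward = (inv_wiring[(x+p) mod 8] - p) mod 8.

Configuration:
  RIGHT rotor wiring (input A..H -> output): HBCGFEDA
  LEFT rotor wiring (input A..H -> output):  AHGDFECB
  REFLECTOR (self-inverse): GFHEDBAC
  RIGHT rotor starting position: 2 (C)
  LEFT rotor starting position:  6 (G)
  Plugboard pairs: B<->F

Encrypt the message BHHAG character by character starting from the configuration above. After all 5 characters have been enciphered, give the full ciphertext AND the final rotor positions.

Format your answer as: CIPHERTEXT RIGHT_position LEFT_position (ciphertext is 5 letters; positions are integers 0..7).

Answer: HGGDD 7 6

Derivation:
Char 1 ('B'): step: R->3, L=6; B->plug->F->R->E->L->A->refl->G->L'->H->R'->H->plug->H
Char 2 ('H'): step: R->4, L=6; H->plug->H->R->C->L->C->refl->H->L'->G->R'->G->plug->G
Char 3 ('H'): step: R->5, L=6; H->plug->H->R->A->L->E->refl->D->L'->B->R'->G->plug->G
Char 4 ('A'): step: R->6, L=6; A->plug->A->R->F->L->F->refl->B->L'->D->R'->D->plug->D
Char 5 ('G'): step: R->7, L=6; G->plug->G->R->F->L->F->refl->B->L'->D->R'->D->plug->D
Final: ciphertext=HGGDD, RIGHT=7, LEFT=6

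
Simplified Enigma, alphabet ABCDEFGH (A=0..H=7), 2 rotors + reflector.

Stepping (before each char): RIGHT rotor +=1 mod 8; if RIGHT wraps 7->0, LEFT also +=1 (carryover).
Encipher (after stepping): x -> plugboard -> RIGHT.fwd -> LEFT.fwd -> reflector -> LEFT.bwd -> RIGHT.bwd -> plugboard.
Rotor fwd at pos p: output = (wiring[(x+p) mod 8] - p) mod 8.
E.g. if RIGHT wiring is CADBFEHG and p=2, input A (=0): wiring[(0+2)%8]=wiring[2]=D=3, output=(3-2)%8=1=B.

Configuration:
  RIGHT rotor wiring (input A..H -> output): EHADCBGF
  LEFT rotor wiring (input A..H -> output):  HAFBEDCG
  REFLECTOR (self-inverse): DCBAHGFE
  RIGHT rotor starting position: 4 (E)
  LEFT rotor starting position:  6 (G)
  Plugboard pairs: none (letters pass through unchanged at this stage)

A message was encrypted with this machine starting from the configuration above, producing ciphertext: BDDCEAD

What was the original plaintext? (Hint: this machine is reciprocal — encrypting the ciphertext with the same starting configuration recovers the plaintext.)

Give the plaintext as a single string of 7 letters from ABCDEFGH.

Answer: HFBGACH

Derivation:
Char 1 ('B'): step: R->5, L=6; B->plug->B->R->B->L->A->refl->D->L'->F->R'->H->plug->H
Char 2 ('D'): step: R->6, L=6; D->plug->D->R->B->L->A->refl->D->L'->F->R'->F->plug->F
Char 3 ('D'): step: R->7, L=6; D->plug->D->R->B->L->A->refl->D->L'->F->R'->B->plug->B
Char 4 ('C'): step: R->0, L->7 (L advanced); C->plug->C->R->A->L->H->refl->E->L'->G->R'->G->plug->G
Char 5 ('E'): step: R->1, L=7; E->plug->E->R->A->L->H->refl->E->L'->G->R'->A->plug->A
Char 6 ('A'): step: R->2, L=7; A->plug->A->R->G->L->E->refl->H->L'->A->R'->C->plug->C
Char 7 ('D'): step: R->3, L=7; D->plug->D->R->D->L->G->refl->F->L'->F->R'->H->plug->H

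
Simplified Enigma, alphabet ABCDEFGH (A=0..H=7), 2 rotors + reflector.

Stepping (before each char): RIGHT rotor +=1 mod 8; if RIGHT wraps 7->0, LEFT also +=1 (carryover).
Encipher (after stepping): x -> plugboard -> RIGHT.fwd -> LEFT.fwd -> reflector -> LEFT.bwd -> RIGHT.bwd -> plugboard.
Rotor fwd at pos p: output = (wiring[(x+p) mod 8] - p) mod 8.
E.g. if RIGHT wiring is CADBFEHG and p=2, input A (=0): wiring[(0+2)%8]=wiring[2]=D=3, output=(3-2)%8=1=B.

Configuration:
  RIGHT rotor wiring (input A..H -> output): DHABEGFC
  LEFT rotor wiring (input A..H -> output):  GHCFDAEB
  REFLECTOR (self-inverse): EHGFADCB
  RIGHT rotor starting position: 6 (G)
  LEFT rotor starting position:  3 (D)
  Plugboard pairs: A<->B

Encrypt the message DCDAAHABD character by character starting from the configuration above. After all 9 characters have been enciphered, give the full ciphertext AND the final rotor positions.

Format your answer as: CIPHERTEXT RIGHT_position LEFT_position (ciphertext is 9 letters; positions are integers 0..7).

Answer: HAEFDFHHE 7 4

Derivation:
Char 1 ('D'): step: R->7, L=3; D->plug->D->R->B->L->A->refl->E->L'->G->R'->H->plug->H
Char 2 ('C'): step: R->0, L->4 (L advanced); C->plug->C->R->A->L->H->refl->B->L'->H->R'->B->plug->A
Char 3 ('D'): step: R->1, L=4; D->plug->D->R->D->L->F->refl->D->L'->F->R'->E->plug->E
Char 4 ('A'): step: R->2, L=4; A->plug->B->R->H->L->B->refl->H->L'->A->R'->F->plug->F
Char 5 ('A'): step: R->3, L=4; A->plug->B->R->B->L->E->refl->A->L'->C->R'->D->plug->D
Char 6 ('H'): step: R->4, L=4; H->plug->H->R->F->L->D->refl->F->L'->D->R'->F->plug->F
Char 7 ('A'): step: R->5, L=4; A->plug->B->R->A->L->H->refl->B->L'->H->R'->H->plug->H
Char 8 ('B'): step: R->6, L=4; B->plug->A->R->H->L->B->refl->H->L'->A->R'->H->plug->H
Char 9 ('D'): step: R->7, L=4; D->plug->D->R->B->L->E->refl->A->L'->C->R'->E->plug->E
Final: ciphertext=HAEFDFHHE, RIGHT=7, LEFT=4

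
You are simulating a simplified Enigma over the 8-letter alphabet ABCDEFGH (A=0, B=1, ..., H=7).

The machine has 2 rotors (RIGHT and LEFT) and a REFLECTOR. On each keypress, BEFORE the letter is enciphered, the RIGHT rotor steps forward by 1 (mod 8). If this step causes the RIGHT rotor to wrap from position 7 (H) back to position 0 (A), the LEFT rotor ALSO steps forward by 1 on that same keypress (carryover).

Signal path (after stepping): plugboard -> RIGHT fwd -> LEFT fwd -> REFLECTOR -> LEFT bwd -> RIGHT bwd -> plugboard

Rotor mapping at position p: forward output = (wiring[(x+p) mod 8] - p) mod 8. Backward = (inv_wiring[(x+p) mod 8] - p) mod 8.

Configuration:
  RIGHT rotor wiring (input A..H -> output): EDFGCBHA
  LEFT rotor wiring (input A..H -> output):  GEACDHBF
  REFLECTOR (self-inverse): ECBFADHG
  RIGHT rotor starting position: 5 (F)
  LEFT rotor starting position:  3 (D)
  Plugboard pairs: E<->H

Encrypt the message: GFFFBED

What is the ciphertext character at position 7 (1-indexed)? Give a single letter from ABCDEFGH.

Char 1 ('G'): step: R->6, L=3; G->plug->G->R->E->L->C->refl->B->L'->G->R'->C->plug->C
Char 2 ('F'): step: R->7, L=3; F->plug->F->R->D->L->G->refl->H->L'->A->R'->H->plug->E
Char 3 ('F'): step: R->0, L->4 (L advanced); F->plug->F->R->B->L->D->refl->F->L'->C->R'->E->plug->H
Char 4 ('F'): step: R->1, L=4; F->plug->F->R->G->L->E->refl->A->L'->F->R'->C->plug->C
Char 5 ('B'): step: R->2, L=4; B->plug->B->R->E->L->C->refl->B->L'->D->R'->A->plug->A
Char 6 ('E'): step: R->3, L=4; E->plug->H->R->C->L->F->refl->D->L'->B->R'->F->plug->F
Char 7 ('D'): step: R->4, L=4; D->plug->D->R->E->L->C->refl->B->L'->D->R'->C->plug->C

C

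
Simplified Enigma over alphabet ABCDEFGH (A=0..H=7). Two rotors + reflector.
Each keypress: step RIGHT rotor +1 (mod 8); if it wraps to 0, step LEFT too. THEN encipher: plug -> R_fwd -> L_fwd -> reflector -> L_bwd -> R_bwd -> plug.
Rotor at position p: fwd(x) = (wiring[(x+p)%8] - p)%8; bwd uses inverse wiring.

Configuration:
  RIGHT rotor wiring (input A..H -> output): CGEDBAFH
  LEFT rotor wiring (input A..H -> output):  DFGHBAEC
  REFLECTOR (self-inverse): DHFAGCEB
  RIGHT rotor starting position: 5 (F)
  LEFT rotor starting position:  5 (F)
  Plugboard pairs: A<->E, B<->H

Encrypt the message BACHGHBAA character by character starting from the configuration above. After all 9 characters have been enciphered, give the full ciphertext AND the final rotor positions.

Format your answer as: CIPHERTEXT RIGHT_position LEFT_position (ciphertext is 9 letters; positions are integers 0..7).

Char 1 ('B'): step: R->6, L=5; B->plug->H->R->C->L->F->refl->C->L'->G->R'->E->plug->A
Char 2 ('A'): step: R->7, L=5; A->plug->E->R->E->L->A->refl->D->L'->A->R'->A->plug->E
Char 3 ('C'): step: R->0, L->6 (L advanced); C->plug->C->R->E->L->A->refl->D->L'->G->R'->B->plug->H
Char 4 ('H'): step: R->1, L=6; H->plug->B->R->D->L->H->refl->B->L'->F->R'->A->plug->E
Char 5 ('G'): step: R->2, L=6; G->plug->G->R->A->L->G->refl->E->L'->B->R'->B->plug->H
Char 6 ('H'): step: R->3, L=6; H->plug->B->R->G->L->D->refl->A->L'->E->R'->E->plug->A
Char 7 ('B'): step: R->4, L=6; B->plug->H->R->H->L->C->refl->F->L'->C->R'->F->plug->F
Char 8 ('A'): step: R->5, L=6; A->plug->E->R->B->L->E->refl->G->L'->A->R'->B->plug->H
Char 9 ('A'): step: R->6, L=6; A->plug->E->R->G->L->D->refl->A->L'->E->R'->C->plug->C
Final: ciphertext=AEHEHAFHC, RIGHT=6, LEFT=6

Answer: AEHEHAFHC 6 6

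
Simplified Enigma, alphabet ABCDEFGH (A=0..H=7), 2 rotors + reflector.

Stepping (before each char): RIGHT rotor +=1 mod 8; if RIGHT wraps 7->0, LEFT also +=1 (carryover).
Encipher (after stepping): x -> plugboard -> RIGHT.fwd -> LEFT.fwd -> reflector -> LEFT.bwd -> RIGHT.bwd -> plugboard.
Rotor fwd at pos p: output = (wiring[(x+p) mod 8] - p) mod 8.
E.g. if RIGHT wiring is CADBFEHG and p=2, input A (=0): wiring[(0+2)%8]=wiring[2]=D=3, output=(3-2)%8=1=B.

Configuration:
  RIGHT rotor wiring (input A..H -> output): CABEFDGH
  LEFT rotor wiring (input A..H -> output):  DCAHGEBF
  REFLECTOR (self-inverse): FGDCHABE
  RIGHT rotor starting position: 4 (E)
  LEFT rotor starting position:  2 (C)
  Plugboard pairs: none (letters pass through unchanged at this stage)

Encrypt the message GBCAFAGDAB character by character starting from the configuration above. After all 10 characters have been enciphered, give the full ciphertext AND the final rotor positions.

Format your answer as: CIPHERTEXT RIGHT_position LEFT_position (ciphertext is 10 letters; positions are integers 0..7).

Char 1 ('G'): step: R->5, L=2; G->plug->G->R->H->L->A->refl->F->L'->B->R'->B->plug->B
Char 2 ('B'): step: R->6, L=2; B->plug->B->R->B->L->F->refl->A->L'->H->R'->G->plug->G
Char 3 ('C'): step: R->7, L=2; C->plug->C->R->B->L->F->refl->A->L'->H->R'->H->plug->H
Char 4 ('A'): step: R->0, L->3 (L advanced); A->plug->A->R->C->L->B->refl->G->L'->D->R'->F->plug->F
Char 5 ('F'): step: R->1, L=3; F->plug->F->R->F->L->A->refl->F->L'->H->R'->A->plug->A
Char 6 ('A'): step: R->2, L=3; A->plug->A->R->H->L->F->refl->A->L'->F->R'->F->plug->F
Char 7 ('G'): step: R->3, L=3; G->plug->G->R->F->L->A->refl->F->L'->H->R'->F->plug->F
Char 8 ('D'): step: R->4, L=3; D->plug->D->R->D->L->G->refl->B->L'->C->R'->C->plug->C
Char 9 ('A'): step: R->5, L=3; A->plug->A->R->G->L->H->refl->E->L'->A->R'->H->plug->H
Char 10 ('B'): step: R->6, L=3; B->plug->B->R->B->L->D->refl->C->L'->E->R'->C->plug->C
Final: ciphertext=BGHFAFFCHC, RIGHT=6, LEFT=3

Answer: BGHFAFFCHC 6 3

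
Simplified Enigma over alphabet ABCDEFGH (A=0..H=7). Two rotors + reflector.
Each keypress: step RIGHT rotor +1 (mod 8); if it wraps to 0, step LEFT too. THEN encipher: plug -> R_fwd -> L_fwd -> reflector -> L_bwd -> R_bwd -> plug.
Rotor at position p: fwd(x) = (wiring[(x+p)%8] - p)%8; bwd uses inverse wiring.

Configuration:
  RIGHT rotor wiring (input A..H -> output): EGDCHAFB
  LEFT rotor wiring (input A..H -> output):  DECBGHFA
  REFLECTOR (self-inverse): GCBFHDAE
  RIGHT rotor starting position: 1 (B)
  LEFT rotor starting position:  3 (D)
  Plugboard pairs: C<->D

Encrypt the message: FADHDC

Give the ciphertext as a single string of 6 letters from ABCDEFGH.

Answer: GCBCBG

Derivation:
Char 1 ('F'): step: R->2, L=3; F->plug->F->R->H->L->H->refl->E->L'->C->R'->G->plug->G
Char 2 ('A'): step: R->3, L=3; A->plug->A->R->H->L->H->refl->E->L'->C->R'->D->plug->C
Char 3 ('D'): step: R->4, L=3; D->plug->C->R->B->L->D->refl->F->L'->E->R'->B->plug->B
Char 4 ('H'): step: R->5, L=3; H->plug->H->R->C->L->E->refl->H->L'->H->R'->D->plug->C
Char 5 ('D'): step: R->6, L=3; D->plug->C->R->G->L->B->refl->C->L'->D->R'->B->plug->B
Char 6 ('C'): step: R->7, L=3; C->plug->D->R->E->L->F->refl->D->L'->B->R'->G->plug->G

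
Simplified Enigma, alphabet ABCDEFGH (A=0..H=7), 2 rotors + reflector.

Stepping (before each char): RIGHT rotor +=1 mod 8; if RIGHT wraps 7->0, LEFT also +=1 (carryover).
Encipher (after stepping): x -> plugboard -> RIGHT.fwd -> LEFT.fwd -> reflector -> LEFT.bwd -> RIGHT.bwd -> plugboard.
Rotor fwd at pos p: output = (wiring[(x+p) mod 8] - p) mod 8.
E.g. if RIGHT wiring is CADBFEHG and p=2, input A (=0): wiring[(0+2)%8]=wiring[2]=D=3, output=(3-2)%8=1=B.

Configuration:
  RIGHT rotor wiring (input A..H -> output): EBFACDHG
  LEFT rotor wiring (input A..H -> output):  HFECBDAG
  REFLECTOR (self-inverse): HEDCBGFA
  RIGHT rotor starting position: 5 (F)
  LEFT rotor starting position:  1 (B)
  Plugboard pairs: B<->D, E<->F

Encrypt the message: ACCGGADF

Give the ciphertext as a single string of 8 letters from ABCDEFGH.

Char 1 ('A'): step: R->6, L=1; A->plug->A->R->B->L->D->refl->C->L'->E->R'->G->plug->G
Char 2 ('C'): step: R->7, L=1; C->plug->C->R->C->L->B->refl->E->L'->A->R'->H->plug->H
Char 3 ('C'): step: R->0, L->2 (L advanced); C->plug->C->R->F->L->E->refl->B->L'->D->R'->F->plug->E
Char 4 ('G'): step: R->1, L=2; G->plug->G->R->F->L->E->refl->B->L'->D->R'->H->plug->H
Char 5 ('G'): step: R->2, L=2; G->plug->G->R->C->L->H->refl->A->L'->B->R'->D->plug->B
Char 6 ('A'): step: R->3, L=2; A->plug->A->R->F->L->E->refl->B->L'->D->R'->E->plug->F
Char 7 ('D'): step: R->4, L=2; D->plug->B->R->H->L->D->refl->C->L'->A->R'->E->plug->F
Char 8 ('F'): step: R->5, L=2; F->plug->E->R->E->L->G->refl->F->L'->G->R'->A->plug->A

Answer: GHEHBFFA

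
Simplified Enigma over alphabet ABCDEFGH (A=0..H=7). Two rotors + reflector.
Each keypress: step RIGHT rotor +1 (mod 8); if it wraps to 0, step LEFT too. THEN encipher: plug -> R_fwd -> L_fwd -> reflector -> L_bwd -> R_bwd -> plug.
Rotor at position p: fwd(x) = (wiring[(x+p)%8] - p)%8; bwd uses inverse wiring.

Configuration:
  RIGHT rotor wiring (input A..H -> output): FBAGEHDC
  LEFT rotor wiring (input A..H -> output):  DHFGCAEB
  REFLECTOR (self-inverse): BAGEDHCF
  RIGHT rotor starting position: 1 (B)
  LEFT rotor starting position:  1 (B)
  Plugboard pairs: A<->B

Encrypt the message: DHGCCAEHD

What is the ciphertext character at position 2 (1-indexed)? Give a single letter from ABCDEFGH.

Char 1 ('D'): step: R->2, L=1; D->plug->D->R->F->L->D->refl->E->L'->B->R'->E->plug->E
Char 2 ('H'): step: R->3, L=1; H->plug->H->R->F->L->D->refl->E->L'->B->R'->B->plug->A

A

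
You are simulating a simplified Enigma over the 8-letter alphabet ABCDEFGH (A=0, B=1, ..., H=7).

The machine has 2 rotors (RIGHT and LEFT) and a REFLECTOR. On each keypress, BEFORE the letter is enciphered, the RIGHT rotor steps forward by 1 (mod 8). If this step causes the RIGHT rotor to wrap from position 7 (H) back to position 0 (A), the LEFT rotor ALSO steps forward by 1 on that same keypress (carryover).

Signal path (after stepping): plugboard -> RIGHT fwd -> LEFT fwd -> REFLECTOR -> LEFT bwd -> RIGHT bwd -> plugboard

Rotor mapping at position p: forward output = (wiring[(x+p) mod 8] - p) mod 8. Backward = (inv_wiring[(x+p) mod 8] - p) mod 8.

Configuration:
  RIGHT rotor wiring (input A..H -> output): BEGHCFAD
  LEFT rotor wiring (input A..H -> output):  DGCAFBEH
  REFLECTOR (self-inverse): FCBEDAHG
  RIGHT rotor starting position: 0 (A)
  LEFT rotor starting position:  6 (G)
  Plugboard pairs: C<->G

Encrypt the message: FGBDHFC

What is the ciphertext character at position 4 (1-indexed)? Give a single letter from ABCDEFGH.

Char 1 ('F'): step: R->1, L=6; F->plug->F->R->H->L->D->refl->E->L'->E->R'->E->plug->E
Char 2 ('G'): step: R->2, L=6; G->plug->C->R->A->L->G->refl->H->L'->G->R'->E->plug->E
Char 3 ('B'): step: R->3, L=6; B->plug->B->R->H->L->D->refl->E->L'->E->R'->A->plug->A
Char 4 ('D'): step: R->4, L=6; D->plug->D->R->H->L->D->refl->E->L'->E->R'->C->plug->G

G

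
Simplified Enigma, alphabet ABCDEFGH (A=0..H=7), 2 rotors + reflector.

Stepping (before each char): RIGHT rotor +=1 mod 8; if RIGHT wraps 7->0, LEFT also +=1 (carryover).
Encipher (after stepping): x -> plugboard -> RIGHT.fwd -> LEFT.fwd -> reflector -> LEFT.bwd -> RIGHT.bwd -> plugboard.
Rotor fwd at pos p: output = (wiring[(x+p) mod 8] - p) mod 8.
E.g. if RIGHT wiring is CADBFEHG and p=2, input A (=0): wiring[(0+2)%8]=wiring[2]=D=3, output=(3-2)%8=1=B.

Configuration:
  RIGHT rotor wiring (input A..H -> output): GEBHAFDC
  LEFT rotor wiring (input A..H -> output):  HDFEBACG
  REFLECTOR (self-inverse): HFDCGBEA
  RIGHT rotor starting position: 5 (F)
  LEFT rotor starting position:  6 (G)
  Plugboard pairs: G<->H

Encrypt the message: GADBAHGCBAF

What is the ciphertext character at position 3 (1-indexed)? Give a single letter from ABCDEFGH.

Char 1 ('G'): step: R->6, L=6; G->plug->H->R->H->L->C->refl->D->L'->G->R'->D->plug->D
Char 2 ('A'): step: R->7, L=6; A->plug->A->R->D->L->F->refl->B->L'->C->R'->D->plug->D
Char 3 ('D'): step: R->0, L->7 (L advanced); D->plug->D->R->H->L->D->refl->C->L'->F->R'->F->plug->F

F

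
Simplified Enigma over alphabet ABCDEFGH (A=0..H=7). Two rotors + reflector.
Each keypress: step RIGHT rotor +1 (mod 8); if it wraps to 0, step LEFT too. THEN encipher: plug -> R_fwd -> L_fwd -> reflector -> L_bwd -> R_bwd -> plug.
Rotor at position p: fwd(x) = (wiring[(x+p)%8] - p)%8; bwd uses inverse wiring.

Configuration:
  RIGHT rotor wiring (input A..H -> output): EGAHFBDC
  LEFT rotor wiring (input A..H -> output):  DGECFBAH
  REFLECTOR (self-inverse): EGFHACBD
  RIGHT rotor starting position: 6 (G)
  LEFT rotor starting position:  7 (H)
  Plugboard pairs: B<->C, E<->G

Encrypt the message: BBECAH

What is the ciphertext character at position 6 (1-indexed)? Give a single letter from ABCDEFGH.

Char 1 ('B'): step: R->7, L=7; B->plug->C->R->H->L->B->refl->G->L'->F->R'->B->plug->C
Char 2 ('B'): step: R->0, L->0 (L advanced); B->plug->C->R->A->L->D->refl->H->L'->H->R'->D->plug->D
Char 3 ('E'): step: R->1, L=0; E->plug->G->R->B->L->G->refl->B->L'->F->R'->A->plug->A
Char 4 ('C'): step: R->2, L=0; C->plug->B->R->F->L->B->refl->G->L'->B->R'->E->plug->G
Char 5 ('A'): step: R->3, L=0; A->plug->A->R->E->L->F->refl->C->L'->D->R'->G->plug->E
Char 6 ('H'): step: R->4, L=0; H->plug->H->R->D->L->C->refl->F->L'->E->R'->G->plug->E

E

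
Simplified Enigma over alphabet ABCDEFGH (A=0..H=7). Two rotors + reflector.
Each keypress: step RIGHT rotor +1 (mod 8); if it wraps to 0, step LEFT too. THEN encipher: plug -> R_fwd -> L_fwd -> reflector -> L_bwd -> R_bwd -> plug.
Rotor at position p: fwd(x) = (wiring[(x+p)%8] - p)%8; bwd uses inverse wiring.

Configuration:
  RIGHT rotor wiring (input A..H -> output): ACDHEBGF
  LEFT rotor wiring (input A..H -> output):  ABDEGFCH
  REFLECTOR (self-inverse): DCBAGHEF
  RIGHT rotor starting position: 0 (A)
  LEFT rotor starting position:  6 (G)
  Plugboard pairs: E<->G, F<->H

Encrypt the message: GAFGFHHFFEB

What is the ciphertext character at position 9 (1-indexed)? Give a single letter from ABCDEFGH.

Char 1 ('G'): step: R->1, L=6; G->plug->E->R->A->L->E->refl->G->L'->F->R'->F->plug->H
Char 2 ('A'): step: R->2, L=6; A->plug->A->R->B->L->B->refl->C->L'->C->R'->C->plug->C
Char 3 ('F'): step: R->3, L=6; F->plug->H->R->A->L->E->refl->G->L'->F->R'->F->plug->H
Char 4 ('G'): step: R->4, L=6; G->plug->E->R->E->L->F->refl->H->L'->H->R'->G->plug->E
Char 5 ('F'): step: R->5, L=6; F->plug->H->R->H->L->H->refl->F->L'->E->R'->A->plug->A
Char 6 ('H'): step: R->6, L=6; H->plug->F->R->B->L->B->refl->C->L'->C->R'->C->plug->C
Char 7 ('H'): step: R->7, L=6; H->plug->F->R->F->L->G->refl->E->L'->A->R'->E->plug->G
Char 8 ('F'): step: R->0, L->7 (L advanced); F->plug->H->R->F->L->H->refl->F->L'->E->R'->E->plug->G
Char 9 ('F'): step: R->1, L=7; F->plug->H->R->H->L->D->refl->A->L'->A->R'->E->plug->G

G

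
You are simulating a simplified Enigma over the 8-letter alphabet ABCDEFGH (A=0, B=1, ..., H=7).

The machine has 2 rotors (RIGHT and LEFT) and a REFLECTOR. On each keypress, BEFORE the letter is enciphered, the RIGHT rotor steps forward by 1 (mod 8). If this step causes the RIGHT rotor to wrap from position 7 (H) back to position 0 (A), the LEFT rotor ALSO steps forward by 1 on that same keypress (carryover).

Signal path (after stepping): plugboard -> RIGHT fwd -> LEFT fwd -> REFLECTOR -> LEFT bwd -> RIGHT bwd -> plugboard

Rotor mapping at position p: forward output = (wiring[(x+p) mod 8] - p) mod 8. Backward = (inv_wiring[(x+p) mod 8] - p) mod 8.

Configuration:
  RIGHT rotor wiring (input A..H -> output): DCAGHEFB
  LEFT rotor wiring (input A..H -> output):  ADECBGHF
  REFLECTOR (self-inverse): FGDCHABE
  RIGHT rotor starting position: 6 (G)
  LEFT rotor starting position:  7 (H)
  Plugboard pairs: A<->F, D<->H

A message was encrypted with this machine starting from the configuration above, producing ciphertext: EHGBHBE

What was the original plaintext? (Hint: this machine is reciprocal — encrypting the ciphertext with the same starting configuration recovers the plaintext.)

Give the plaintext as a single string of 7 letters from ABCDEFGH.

Char 1 ('E'): step: R->7, L=7; E->plug->E->R->H->L->A->refl->F->L'->D->R'->C->plug->C
Char 2 ('H'): step: R->0, L->0 (L advanced); H->plug->D->R->G->L->H->refl->E->L'->C->R'->B->plug->B
Char 3 ('G'): step: R->1, L=0; G->plug->G->R->A->L->A->refl->F->L'->H->R'->B->plug->B
Char 4 ('B'): step: R->2, L=0; B->plug->B->R->E->L->B->refl->G->L'->F->R'->C->plug->C
Char 5 ('H'): step: R->3, L=0; H->plug->D->R->C->L->E->refl->H->L'->G->R'->E->plug->E
Char 6 ('B'): step: R->4, L=0; B->plug->B->R->A->L->A->refl->F->L'->H->R'->E->plug->E
Char 7 ('E'): step: R->5, L=0; E->plug->E->R->F->L->G->refl->B->L'->E->R'->C->plug->C

Answer: CBBCEEC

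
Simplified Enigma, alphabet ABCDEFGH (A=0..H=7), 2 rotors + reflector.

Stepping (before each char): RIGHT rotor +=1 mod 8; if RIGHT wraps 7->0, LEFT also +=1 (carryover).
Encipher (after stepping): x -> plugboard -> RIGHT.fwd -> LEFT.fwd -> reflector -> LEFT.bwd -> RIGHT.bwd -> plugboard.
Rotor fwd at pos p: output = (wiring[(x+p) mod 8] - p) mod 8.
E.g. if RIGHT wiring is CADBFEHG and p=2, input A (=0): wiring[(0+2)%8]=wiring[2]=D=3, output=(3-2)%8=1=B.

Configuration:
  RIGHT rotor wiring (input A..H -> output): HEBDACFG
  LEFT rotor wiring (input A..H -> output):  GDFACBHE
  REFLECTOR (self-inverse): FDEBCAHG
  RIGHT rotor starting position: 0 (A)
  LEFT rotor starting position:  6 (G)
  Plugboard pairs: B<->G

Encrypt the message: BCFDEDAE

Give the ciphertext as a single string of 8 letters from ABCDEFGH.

Answer: HBBEGFGA

Derivation:
Char 1 ('B'): step: R->1, L=6; B->plug->G->R->F->L->C->refl->E->L'->G->R'->H->plug->H
Char 2 ('C'): step: R->2, L=6; C->plug->C->R->G->L->E->refl->C->L'->F->R'->G->plug->B
Char 3 ('F'): step: R->3, L=6; F->plug->F->R->E->L->H->refl->G->L'->B->R'->G->plug->B
Char 4 ('D'): step: R->4, L=6; D->plug->D->R->C->L->A->refl->F->L'->D->R'->E->plug->E
Char 5 ('E'): step: R->5, L=6; E->plug->E->R->H->L->D->refl->B->L'->A->R'->B->plug->G
Char 6 ('D'): step: R->6, L=6; D->plug->D->R->G->L->E->refl->C->L'->F->R'->F->plug->F
Char 7 ('A'): step: R->7, L=6; A->plug->A->R->H->L->D->refl->B->L'->A->R'->B->plug->G
Char 8 ('E'): step: R->0, L->7 (L advanced); E->plug->E->R->A->L->F->refl->A->L'->H->R'->A->plug->A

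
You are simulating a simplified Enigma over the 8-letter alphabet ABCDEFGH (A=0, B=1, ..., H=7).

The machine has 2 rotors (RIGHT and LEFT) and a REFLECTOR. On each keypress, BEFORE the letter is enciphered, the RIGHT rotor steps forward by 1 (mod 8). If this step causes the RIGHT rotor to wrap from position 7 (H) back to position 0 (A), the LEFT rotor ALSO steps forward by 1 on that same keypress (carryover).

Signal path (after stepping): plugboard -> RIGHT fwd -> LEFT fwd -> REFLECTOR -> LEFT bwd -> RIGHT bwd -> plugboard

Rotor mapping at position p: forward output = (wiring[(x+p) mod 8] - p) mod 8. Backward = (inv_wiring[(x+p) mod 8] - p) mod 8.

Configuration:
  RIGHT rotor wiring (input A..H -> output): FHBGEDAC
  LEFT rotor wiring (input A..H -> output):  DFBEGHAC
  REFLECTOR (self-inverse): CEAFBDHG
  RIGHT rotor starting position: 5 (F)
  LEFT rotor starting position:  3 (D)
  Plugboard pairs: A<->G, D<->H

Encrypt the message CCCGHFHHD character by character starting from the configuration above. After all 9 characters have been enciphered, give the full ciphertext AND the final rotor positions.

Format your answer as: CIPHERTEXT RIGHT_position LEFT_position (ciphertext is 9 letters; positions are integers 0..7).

Answer: BHHAEHEDG 6 4

Derivation:
Char 1 ('C'): step: R->6, L=3; C->plug->C->R->H->L->G->refl->H->L'->E->R'->B->plug->B
Char 2 ('C'): step: R->7, L=3; C->plug->C->R->A->L->B->refl->E->L'->C->R'->D->plug->H
Char 3 ('C'): step: R->0, L->4 (L advanced); C->plug->C->R->B->L->D->refl->F->L'->G->R'->D->plug->H
Char 4 ('G'): step: R->1, L=4; G->plug->A->R->G->L->F->refl->D->L'->B->R'->G->plug->A
Char 5 ('H'): step: R->2, L=4; H->plug->D->R->B->L->D->refl->F->L'->G->R'->E->plug->E
Char 6 ('F'): step: R->3, L=4; F->plug->F->R->C->L->E->refl->B->L'->F->R'->D->plug->H
Char 7 ('H'): step: R->4, L=4; H->plug->D->R->G->L->F->refl->D->L'->B->R'->E->plug->E
Char 8 ('H'): step: R->5, L=4; H->plug->D->R->A->L->C->refl->A->L'->H->R'->H->plug->D
Char 9 ('D'): step: R->6, L=4; D->plug->H->R->F->L->B->refl->E->L'->C->R'->A->plug->G
Final: ciphertext=BHHAEHEDG, RIGHT=6, LEFT=4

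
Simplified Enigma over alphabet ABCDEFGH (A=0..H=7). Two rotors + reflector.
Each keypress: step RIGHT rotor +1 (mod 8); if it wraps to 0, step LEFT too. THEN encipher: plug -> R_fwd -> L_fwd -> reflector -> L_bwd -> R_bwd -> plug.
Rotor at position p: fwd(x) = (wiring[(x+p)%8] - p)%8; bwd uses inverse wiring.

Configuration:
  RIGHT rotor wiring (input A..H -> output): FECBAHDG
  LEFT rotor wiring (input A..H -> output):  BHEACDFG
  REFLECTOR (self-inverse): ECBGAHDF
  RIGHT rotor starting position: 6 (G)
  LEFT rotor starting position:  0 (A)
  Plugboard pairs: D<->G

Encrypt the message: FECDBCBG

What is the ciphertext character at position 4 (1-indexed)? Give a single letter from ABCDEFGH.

Char 1 ('F'): step: R->7, L=0; F->plug->F->R->B->L->H->refl->F->L'->G->R'->B->plug->B
Char 2 ('E'): step: R->0, L->1 (L advanced); E->plug->E->R->A->L->G->refl->D->L'->B->R'->D->plug->G
Char 3 ('C'): step: R->1, L=1; C->plug->C->R->A->L->G->refl->D->L'->B->R'->B->plug->B
Char 4 ('D'): step: R->2, L=1; D->plug->G->R->D->L->B->refl->C->L'->E->R'->F->plug->F

F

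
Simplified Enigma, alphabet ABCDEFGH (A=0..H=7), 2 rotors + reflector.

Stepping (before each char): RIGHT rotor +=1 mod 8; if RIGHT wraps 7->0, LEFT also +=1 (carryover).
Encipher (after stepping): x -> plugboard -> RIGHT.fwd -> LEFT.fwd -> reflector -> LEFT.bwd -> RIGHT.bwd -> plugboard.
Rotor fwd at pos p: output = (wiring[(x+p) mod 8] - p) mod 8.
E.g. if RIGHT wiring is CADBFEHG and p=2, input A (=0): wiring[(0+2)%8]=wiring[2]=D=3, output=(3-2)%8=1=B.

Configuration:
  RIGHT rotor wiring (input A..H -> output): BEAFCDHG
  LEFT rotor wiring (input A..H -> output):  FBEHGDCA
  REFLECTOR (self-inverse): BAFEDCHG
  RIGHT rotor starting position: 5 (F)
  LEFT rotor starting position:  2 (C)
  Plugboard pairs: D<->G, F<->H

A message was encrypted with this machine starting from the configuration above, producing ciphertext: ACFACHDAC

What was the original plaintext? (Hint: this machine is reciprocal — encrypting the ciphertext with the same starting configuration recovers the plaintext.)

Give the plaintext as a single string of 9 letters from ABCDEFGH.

Char 1 ('A'): step: R->6, L=2; A->plug->A->R->B->L->F->refl->C->L'->A->R'->B->plug->B
Char 2 ('C'): step: R->7, L=2; C->plug->C->R->F->L->G->refl->H->L'->H->R'->A->plug->A
Char 3 ('F'): step: R->0, L->3 (L advanced); F->plug->H->R->G->L->G->refl->H->L'->D->R'->F->plug->H
Char 4 ('A'): step: R->1, L=3; A->plug->A->R->D->L->H->refl->G->L'->G->R'->F->plug->H
Char 5 ('C'): step: R->2, L=3; C->plug->C->R->A->L->E->refl->D->L'->B->R'->D->plug->G
Char 6 ('H'): step: R->3, L=3; H->plug->F->R->G->L->G->refl->H->L'->D->R'->E->plug->E
Char 7 ('D'): step: R->4, L=3; D->plug->G->R->E->L->F->refl->C->L'->F->R'->E->plug->E
Char 8 ('A'): step: R->5, L=3; A->plug->A->R->G->L->G->refl->H->L'->D->R'->F->plug->H
Char 9 ('C'): step: R->6, L=3; C->plug->C->R->D->L->H->refl->G->L'->G->R'->D->plug->G

Answer: BAHHGEEHG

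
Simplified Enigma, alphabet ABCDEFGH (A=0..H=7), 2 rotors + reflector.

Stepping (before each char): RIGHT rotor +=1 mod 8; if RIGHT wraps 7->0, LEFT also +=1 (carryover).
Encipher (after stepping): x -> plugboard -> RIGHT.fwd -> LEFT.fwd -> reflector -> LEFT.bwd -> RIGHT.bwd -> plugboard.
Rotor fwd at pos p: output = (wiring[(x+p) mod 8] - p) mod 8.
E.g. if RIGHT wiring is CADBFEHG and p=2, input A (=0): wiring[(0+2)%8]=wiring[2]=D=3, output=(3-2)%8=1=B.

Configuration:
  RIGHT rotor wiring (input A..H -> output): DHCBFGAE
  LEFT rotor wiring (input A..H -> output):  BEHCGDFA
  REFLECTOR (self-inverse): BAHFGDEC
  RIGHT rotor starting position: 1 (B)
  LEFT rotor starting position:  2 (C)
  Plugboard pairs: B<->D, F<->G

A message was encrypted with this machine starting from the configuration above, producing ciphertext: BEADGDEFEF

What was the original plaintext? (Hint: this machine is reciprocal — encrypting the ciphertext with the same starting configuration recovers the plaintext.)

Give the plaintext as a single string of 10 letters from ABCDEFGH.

Char 1 ('B'): step: R->2, L=2; B->plug->D->R->E->L->D->refl->F->L'->A->R'->A->plug->A
Char 2 ('E'): step: R->3, L=2; E->plug->E->R->B->L->A->refl->B->L'->D->R'->C->plug->C
Char 3 ('A'): step: R->4, L=2; A->plug->A->R->B->L->A->refl->B->L'->D->R'->F->plug->G
Char 4 ('D'): step: R->5, L=2; D->plug->B->R->D->L->B->refl->A->L'->B->R'->A->plug->A
Char 5 ('G'): step: R->6, L=2; G->plug->F->R->D->L->B->refl->A->L'->B->R'->D->plug->B
Char 6 ('D'): step: R->7, L=2; D->plug->B->R->E->L->D->refl->F->L'->A->R'->C->plug->C
Char 7 ('E'): step: R->0, L->3 (L advanced); E->plug->E->R->F->L->G->refl->E->L'->H->R'->B->plug->D
Char 8 ('F'): step: R->1, L=3; F->plug->G->R->D->L->C->refl->H->L'->A->R'->C->plug->C
Char 9 ('E'): step: R->2, L=3; E->plug->E->R->G->L->B->refl->A->L'->C->R'->F->plug->G
Char 10 ('F'): step: R->3, L=3; F->plug->G->R->E->L->F->refl->D->L'->B->R'->E->plug->E

Answer: ACGABCDCGE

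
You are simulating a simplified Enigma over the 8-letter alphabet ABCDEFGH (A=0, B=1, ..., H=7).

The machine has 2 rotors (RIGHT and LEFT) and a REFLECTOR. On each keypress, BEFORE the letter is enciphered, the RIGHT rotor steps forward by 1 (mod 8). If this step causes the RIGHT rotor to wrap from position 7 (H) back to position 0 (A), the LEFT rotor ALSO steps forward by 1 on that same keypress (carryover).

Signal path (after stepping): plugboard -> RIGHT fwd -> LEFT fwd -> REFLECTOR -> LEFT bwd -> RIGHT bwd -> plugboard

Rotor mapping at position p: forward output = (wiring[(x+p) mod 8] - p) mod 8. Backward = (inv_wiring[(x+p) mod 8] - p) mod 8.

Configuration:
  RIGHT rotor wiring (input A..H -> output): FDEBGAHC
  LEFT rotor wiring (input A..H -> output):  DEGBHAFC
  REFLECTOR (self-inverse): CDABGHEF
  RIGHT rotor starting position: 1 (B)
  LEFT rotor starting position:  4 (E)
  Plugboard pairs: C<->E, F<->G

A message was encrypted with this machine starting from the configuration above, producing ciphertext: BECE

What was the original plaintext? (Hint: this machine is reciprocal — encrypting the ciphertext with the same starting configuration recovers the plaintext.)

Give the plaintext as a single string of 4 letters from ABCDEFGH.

Answer: EAEC

Derivation:
Char 1 ('B'): step: R->2, L=4; B->plug->B->R->H->L->F->refl->H->L'->E->R'->C->plug->E
Char 2 ('E'): step: R->3, L=4; E->plug->C->R->F->L->A->refl->C->L'->G->R'->A->plug->A
Char 3 ('C'): step: R->4, L=4; C->plug->E->R->B->L->E->refl->G->L'->D->R'->C->plug->E
Char 4 ('E'): step: R->5, L=4; E->plug->C->R->F->L->A->refl->C->L'->G->R'->E->plug->C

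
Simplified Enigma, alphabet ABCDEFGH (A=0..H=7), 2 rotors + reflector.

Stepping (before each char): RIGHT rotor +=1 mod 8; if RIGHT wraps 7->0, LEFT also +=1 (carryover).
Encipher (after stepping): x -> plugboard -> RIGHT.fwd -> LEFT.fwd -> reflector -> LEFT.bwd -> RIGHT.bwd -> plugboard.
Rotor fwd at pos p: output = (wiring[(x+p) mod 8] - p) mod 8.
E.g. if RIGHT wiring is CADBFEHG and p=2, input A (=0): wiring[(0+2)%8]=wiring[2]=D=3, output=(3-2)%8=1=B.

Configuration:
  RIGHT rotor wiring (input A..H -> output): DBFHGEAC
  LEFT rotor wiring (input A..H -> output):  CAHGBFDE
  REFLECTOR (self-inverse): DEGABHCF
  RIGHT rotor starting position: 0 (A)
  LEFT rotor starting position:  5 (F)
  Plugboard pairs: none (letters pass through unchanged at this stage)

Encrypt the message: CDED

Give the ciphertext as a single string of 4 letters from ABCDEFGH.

Char 1 ('C'): step: R->1, L=5; C->plug->C->R->G->L->B->refl->E->L'->H->R'->F->plug->F
Char 2 ('D'): step: R->2, L=5; D->plug->D->R->C->L->H->refl->F->L'->D->R'->A->plug->A
Char 3 ('E'): step: R->3, L=5; E->plug->E->R->H->L->E->refl->B->L'->G->R'->G->plug->G
Char 4 ('D'): step: R->4, L=5; D->plug->D->R->G->L->B->refl->E->L'->H->R'->E->plug->E

Answer: FAGE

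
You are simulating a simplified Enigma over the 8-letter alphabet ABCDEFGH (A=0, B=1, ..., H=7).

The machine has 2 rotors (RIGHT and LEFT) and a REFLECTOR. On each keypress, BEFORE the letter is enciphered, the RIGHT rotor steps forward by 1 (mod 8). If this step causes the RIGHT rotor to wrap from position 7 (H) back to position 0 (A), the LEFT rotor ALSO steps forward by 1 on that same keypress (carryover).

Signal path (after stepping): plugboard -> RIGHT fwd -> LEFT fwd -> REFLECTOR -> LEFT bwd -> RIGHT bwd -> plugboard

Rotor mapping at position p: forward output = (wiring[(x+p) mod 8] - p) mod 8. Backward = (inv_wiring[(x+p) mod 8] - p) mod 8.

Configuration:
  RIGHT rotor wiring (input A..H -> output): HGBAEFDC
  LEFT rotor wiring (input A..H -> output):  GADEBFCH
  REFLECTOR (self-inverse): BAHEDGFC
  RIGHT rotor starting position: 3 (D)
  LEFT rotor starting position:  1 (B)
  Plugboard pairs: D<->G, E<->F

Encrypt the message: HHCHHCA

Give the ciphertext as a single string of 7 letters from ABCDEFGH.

Answer: EBGGCAD

Derivation:
Char 1 ('H'): step: R->4, L=1; H->plug->H->R->E->L->E->refl->D->L'->C->R'->F->plug->E
Char 2 ('H'): step: R->5, L=1; H->plug->H->R->H->L->F->refl->G->L'->G->R'->B->plug->B
Char 3 ('C'): step: R->6, L=1; C->plug->C->R->B->L->C->refl->H->L'->A->R'->D->plug->G
Char 4 ('H'): step: R->7, L=1; H->plug->H->R->E->L->E->refl->D->L'->C->R'->D->plug->G
Char 5 ('H'): step: R->0, L->2 (L advanced); H->plug->H->R->C->L->H->refl->C->L'->B->R'->C->plug->C
Char 6 ('C'): step: R->1, L=2; C->plug->C->R->H->L->G->refl->F->L'->F->R'->A->plug->A
Char 7 ('A'): step: R->2, L=2; A->plug->A->R->H->L->G->refl->F->L'->F->R'->G->plug->D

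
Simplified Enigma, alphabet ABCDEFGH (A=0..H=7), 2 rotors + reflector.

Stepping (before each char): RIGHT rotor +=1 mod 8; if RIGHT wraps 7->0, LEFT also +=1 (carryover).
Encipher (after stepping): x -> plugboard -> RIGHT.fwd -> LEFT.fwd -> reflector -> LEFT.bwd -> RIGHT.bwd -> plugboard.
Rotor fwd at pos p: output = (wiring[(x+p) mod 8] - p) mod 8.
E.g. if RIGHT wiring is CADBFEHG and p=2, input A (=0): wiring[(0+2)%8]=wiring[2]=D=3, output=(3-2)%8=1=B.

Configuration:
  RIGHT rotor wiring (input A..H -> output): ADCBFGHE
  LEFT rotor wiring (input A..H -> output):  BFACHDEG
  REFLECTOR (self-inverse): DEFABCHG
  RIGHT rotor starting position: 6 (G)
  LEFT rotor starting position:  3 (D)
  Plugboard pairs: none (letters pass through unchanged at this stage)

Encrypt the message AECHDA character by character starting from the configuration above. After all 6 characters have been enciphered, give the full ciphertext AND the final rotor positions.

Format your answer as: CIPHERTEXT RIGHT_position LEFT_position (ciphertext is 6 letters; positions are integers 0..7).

Char 1 ('A'): step: R->7, L=3; A->plug->A->R->F->L->G->refl->H->L'->A->R'->H->plug->H
Char 2 ('E'): step: R->0, L->4 (L advanced); E->plug->E->R->F->L->B->refl->E->L'->G->R'->F->plug->F
Char 3 ('C'): step: R->1, L=4; C->plug->C->R->A->L->D->refl->A->L'->C->R'->A->plug->A
Char 4 ('H'): step: R->2, L=4; H->plug->H->R->B->L->H->refl->G->L'->H->R'->B->plug->B
Char 5 ('D'): step: R->3, L=4; D->plug->D->R->E->L->F->refl->C->L'->D->R'->C->plug->C
Char 6 ('A'): step: R->4, L=4; A->plug->A->R->B->L->H->refl->G->L'->H->R'->F->plug->F
Final: ciphertext=HFABCF, RIGHT=4, LEFT=4

Answer: HFABCF 4 4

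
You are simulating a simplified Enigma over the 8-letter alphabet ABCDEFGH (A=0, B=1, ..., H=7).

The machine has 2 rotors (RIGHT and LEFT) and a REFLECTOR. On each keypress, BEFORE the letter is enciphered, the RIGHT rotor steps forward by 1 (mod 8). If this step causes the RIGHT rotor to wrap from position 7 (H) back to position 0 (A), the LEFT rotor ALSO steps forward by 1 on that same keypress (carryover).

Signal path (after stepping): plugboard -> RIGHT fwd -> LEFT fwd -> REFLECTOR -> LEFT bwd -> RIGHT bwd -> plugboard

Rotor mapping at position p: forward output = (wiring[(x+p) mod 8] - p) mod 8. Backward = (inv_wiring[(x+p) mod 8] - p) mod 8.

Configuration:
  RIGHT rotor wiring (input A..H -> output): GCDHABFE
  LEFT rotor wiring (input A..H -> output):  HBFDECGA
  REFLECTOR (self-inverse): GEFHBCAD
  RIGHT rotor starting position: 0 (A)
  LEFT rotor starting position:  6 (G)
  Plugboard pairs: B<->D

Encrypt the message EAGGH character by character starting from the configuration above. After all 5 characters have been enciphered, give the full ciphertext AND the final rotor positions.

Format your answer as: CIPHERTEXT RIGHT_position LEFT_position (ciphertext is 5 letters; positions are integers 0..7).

Answer: CDBEA 5 6

Derivation:
Char 1 ('E'): step: R->1, L=6; E->plug->E->R->A->L->A->refl->G->L'->G->R'->C->plug->C
Char 2 ('A'): step: R->2, L=6; A->plug->A->R->B->L->C->refl->F->L'->F->R'->B->plug->D
Char 3 ('G'): step: R->3, L=6; G->plug->G->R->H->L->E->refl->B->L'->C->R'->D->plug->B
Char 4 ('G'): step: R->4, L=6; G->plug->G->R->H->L->E->refl->B->L'->C->R'->E->plug->E
Char 5 ('H'): step: R->5, L=6; H->plug->H->R->D->L->D->refl->H->L'->E->R'->A->plug->A
Final: ciphertext=CDBEA, RIGHT=5, LEFT=6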